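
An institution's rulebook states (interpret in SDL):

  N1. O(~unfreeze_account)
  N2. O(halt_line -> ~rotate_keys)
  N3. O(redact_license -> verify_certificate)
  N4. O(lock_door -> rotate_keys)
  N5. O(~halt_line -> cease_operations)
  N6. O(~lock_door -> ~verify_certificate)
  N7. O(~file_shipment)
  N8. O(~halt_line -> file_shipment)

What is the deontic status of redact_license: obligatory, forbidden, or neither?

Premise 7 gives O(~file_shipment).
The contrapositive of premise 8 (O(~halt_line -> file_shipment)) is O(~file_shipment -> halt_line), and O(~file_shipment) is already established, so O(halt_line).
With premise 2, O(halt_line -> ~rotate_keys), the K-axiom yields O(~rotate_keys).
The contrapositive of premise 4 (O(lock_door -> rotate_keys)) is O(~rotate_keys -> ~lock_door), and O(~rotate_keys) is already established, so O(~lock_door).
From O(~lock_door) and premise 6, O(~lock_door -> ~verify_certificate), we obtain O(~verify_certificate).
The contrapositive of premise 3 (O(redact_license -> verify_certificate)) is O(~verify_certificate -> ~redact_license), and O(~verify_certificate) is already established, so O(~redact_license).
Premises 1, 5 do not contribute to this derivation.
Thus O(~redact_license), which is F(redact_license): redact_license is forbidden.

Forbidden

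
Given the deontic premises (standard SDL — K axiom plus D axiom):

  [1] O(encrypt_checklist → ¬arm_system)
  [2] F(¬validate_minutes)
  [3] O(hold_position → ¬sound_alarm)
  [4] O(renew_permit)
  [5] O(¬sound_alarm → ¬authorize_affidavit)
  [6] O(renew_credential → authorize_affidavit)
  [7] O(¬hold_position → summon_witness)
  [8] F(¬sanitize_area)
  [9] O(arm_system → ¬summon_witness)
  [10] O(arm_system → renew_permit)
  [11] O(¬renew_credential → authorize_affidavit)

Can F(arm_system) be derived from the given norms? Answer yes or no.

Yes

Premises 11 and 6 are O(¬renew_credential → authorize_affidavit) and O(renew_credential → authorize_affidavit); every ideal world satisfies ¬renew_credential or renew_credential, so in either case authorize_affidavit holds — hence O(authorize_affidavit).
Premise 5 is O(¬sound_alarm → ¬authorize_affidavit); contrapositively O(authorize_affidavit → sound_alarm). Since O(authorize_affidavit) holds, K gives O(sound_alarm).
The contrapositive of premise 3 (O(hold_position → ¬sound_alarm)) is O(sound_alarm → ¬hold_position), and O(sound_alarm) is already established, so O(¬hold_position).
Applying K to premise 7 (O(¬hold_position → summon_witness)) and O(¬hold_position) yields O(summon_witness).
Premise 9 is O(arm_system → ¬summon_witness); contrapositively O(summon_witness → ¬arm_system). Since O(summon_witness) holds, K gives O(¬arm_system).
Premises 1, 2, 4, 8, 10 do not contribute to this derivation.
So O(¬arm_system) holds, i.e. F(arm_system). The claim follows.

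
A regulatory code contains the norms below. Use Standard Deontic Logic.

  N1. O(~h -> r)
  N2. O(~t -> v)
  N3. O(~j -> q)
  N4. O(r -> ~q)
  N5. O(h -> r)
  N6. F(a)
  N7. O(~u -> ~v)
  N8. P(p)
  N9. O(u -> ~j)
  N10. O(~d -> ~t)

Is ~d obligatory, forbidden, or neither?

By case analysis on h: premise 5 gives O(h -> r) and premise 1 gives O(~h -> r), so O(r) either way.
With premise 4, O(r -> ~q), the K-axiom yields O(~q).
The contrapositive of premise 3 (O(~j -> q)) is O(~q -> j), and O(~q) is already established, so O(j).
The contrapositive of premise 9 (O(u -> ~j)) is O(j -> ~u), and O(j) is already established, so O(~u).
Applying K to premise 7 (O(~u -> ~v)) and O(~u) yields O(~v).
Premise 2, O(~t -> v), contraposes to O(~v -> t); with O(~v) we get O(t).
The contrapositive of premise 10 (O(~d -> ~t)) is O(t -> d), and O(t) is already established, so O(d).
Premises 6, 8 do not contribute to this derivation.
Thus O(d), which is F(~d): ~d is forbidden.

Forbidden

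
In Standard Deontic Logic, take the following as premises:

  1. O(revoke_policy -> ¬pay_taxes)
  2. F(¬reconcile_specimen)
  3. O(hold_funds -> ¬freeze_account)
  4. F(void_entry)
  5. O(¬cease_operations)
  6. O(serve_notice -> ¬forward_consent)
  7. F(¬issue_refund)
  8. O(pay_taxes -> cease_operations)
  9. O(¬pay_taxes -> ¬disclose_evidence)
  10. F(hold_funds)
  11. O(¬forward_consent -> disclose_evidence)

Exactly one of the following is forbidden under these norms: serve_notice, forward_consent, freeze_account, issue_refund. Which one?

serve_notice

From premise 5 we have O(¬cease_operations).
The contrapositive of premise 8 (O(pay_taxes -> cease_operations)) is O(¬cease_operations -> ¬pay_taxes), and O(¬cease_operations) is already established, so O(¬pay_taxes).
Premise 9 is O(¬pay_taxes -> ¬disclose_evidence); since O(¬pay_taxes), deontic closure gives O(¬disclose_evidence).
Premise 11 is O(¬forward_consent -> disclose_evidence); contrapositively O(¬disclose_evidence -> forward_consent). Since O(¬disclose_evidence) holds, K gives O(forward_consent).
Premise 6 is O(serve_notice -> ¬forward_consent); contrapositively O(forward_consent -> ¬serve_notice). Since O(forward_consent) holds, K gives O(¬serve_notice).
So O(¬serve_notice) holds, i.e. serve_notice is forbidden. None of the other listed options is forbidden under the premises.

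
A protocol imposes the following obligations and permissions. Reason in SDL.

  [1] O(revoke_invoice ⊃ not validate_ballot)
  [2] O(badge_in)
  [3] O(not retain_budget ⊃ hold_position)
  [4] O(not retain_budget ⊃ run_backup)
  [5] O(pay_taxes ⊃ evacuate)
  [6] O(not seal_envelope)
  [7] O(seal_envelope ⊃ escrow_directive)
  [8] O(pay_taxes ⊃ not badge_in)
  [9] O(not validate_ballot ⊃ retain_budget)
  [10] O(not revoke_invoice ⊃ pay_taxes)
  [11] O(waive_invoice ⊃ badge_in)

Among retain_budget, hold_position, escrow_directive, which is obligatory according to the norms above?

Premise 2 gives O(badge_in).
The contrapositive of premise 8 (O(pay_taxes ⊃ not badge_in)) is O(badge_in ⊃ not pay_taxes), and O(badge_in) is already established, so O(not pay_taxes).
The contrapositive of premise 10 (O(not revoke_invoice ⊃ pay_taxes)) is O(not pay_taxes ⊃ revoke_invoice), and O(not pay_taxes) is already established, so O(revoke_invoice).
Premise 1 is O(revoke_invoice ⊃ not validate_ballot); since O(revoke_invoice), deontic closure gives O(not validate_ballot).
With premise 9, O(not validate_ballot ⊃ retain_budget), the K-axiom yields O(retain_budget).
So O(retain_budget) holds — retain_budget is obligatory. None of the other listed options is made obligatory by any chain of premises.

retain_budget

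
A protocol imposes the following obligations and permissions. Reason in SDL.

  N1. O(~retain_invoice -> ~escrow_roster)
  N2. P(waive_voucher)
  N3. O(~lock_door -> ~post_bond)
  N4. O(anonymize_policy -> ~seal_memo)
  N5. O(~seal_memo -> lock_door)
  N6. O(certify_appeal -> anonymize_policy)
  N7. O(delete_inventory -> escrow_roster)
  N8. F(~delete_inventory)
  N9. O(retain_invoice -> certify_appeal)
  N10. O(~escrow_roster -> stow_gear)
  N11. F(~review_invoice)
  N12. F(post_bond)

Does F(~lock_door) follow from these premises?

Yes

Premise 8, F(~delete_inventory), is equivalent to O(delete_inventory).
Applying K to premise 7 (O(delete_inventory -> escrow_roster)) and O(delete_inventory) yields O(escrow_roster).
Premise 1 is O(~retain_invoice -> ~escrow_roster); contrapositively O(escrow_roster -> retain_invoice). Since O(escrow_roster) holds, K gives O(retain_invoice).
With premise 9, O(retain_invoice -> certify_appeal), the K-axiom yields O(certify_appeal).
Applying K to premise 6 (O(certify_appeal -> anonymize_policy)) and O(certify_appeal) yields O(anonymize_policy).
Premise 4 is O(anonymize_policy -> ~seal_memo); since O(anonymize_policy), deontic closure gives O(~seal_memo).
With premise 5, O(~seal_memo -> lock_door), the K-axiom yields O(lock_door).
Premises 2, 3, 10, 11, 12 do not contribute to this derivation.
So O(lock_door) holds, i.e. F(~lock_door). The claim follows.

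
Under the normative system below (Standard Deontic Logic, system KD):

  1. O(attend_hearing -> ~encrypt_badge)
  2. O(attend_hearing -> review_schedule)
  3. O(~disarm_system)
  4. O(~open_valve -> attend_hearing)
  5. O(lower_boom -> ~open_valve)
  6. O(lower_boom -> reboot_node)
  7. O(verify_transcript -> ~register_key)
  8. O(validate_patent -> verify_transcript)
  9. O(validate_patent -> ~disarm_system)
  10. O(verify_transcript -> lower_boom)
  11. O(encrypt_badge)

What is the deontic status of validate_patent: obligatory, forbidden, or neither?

Premise 11 states O(encrypt_badge) outright.
Premise 1 is O(attend_hearing -> ~encrypt_badge); contrapositively O(encrypt_badge -> ~attend_hearing). Since O(encrypt_badge) holds, K gives O(~attend_hearing).
Premise 4 is O(~open_valve -> attend_hearing); contrapositively O(~attend_hearing -> open_valve). Since O(~attend_hearing) holds, K gives O(open_valve).
Premise 5 is O(lower_boom -> ~open_valve); contrapositively O(open_valve -> ~lower_boom). Since O(open_valve) holds, K gives O(~lower_boom).
Premise 10 is O(verify_transcript -> lower_boom); contrapositively O(~lower_boom -> ~verify_transcript). Since O(~lower_boom) holds, K gives O(~verify_transcript).
Premise 8 is O(validate_patent -> verify_transcript); contrapositively O(~verify_transcript -> ~validate_patent). Since O(~verify_transcript) holds, K gives O(~validate_patent).
Premises 2, 3, 6, 7, 9 do not contribute to this derivation.
Thus O(~validate_patent), which is F(validate_patent): validate_patent is forbidden.

Forbidden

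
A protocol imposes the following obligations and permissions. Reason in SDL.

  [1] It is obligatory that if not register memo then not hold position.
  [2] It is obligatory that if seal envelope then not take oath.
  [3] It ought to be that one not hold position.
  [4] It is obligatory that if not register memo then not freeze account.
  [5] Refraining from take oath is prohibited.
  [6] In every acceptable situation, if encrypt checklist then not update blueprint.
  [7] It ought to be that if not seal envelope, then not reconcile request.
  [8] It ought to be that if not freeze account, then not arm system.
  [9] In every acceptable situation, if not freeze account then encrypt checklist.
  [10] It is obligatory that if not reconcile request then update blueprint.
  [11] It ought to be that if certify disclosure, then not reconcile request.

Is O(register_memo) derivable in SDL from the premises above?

Premise 5 is F(¬take_oath), i.e. O(take_oath).
Premise 2, O(seal_envelope → ¬take_oath), contraposes to O(take_oath → ¬seal_envelope); with O(take_oath) we get O(¬seal_envelope).
With premise 7, O(¬seal_envelope → ¬reconcile_request), the K-axiom yields O(¬reconcile_request).
Applying K to premise 10 (O(¬reconcile_request → update_blueprint)) and O(¬reconcile_request) yields O(update_blueprint).
Premise 6, O(encrypt_checklist → ¬update_blueprint), contraposes to O(update_blueprint → ¬encrypt_checklist); with O(update_blueprint) we get O(¬encrypt_checklist).
Premise 9 is O(¬freeze_account → encrypt_checklist); contrapositively O(¬encrypt_checklist → freeze_account). Since O(¬encrypt_checklist) holds, K gives O(freeze_account).
Premise 4, O(¬register_memo → ¬freeze_account), contraposes to O(freeze_account → register_memo); with O(freeze_account) we get O(register_memo).
Premises 1, 3, 8, 11 do not contribute to this derivation.
So O(register_memo) follows.

Yes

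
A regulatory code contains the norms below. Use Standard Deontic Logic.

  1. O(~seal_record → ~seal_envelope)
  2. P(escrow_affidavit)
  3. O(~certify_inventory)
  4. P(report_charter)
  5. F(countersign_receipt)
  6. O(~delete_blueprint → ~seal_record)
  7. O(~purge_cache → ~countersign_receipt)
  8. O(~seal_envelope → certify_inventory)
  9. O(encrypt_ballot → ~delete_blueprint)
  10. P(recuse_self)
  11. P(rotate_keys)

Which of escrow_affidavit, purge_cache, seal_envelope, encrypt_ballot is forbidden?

encrypt_ballot

Premise 3 gives O(~certify_inventory).
Premise 8 is O(~seal_envelope → certify_inventory); contrapositively O(~certify_inventory → seal_envelope). Since O(~certify_inventory) holds, K gives O(seal_envelope).
Premise 1, O(~seal_record → ~seal_envelope), contraposes to O(seal_envelope → seal_record); with O(seal_envelope) we get O(seal_record).
The contrapositive of premise 6 (O(~delete_blueprint → ~seal_record)) is O(seal_record → delete_blueprint), and O(seal_record) is already established, so O(delete_blueprint).
Premise 9, O(encrypt_ballot → ~delete_blueprint), contraposes to O(delete_blueprint → ~encrypt_ballot); with O(delete_blueprint) we get O(~encrypt_ballot).
So O(~encrypt_ballot) holds, i.e. encrypt_ballot is forbidden. None of the other listed options is forbidden under the premises.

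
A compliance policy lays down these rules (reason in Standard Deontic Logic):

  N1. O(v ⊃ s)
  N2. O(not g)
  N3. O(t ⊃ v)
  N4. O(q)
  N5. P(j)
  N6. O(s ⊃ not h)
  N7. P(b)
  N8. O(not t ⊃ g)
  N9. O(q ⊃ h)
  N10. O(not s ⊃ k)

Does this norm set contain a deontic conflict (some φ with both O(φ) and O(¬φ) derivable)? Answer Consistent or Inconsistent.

Inconsistent

From premise 2 we have O(not g).
Premise 8, O(not t ⊃ g), contraposes to O(not g ⊃ t); with O(not g) we get O(t).
Applying K to premise 3 (O(t ⊃ v)) and O(t) yields O(v).
Applying K to premise 1 (O(v ⊃ s)) and O(v) yields O(s).
With premise 6, O(s ⊃ not h), the K-axiom yields O(not h).
The contrapositive of premise 9 (O(q ⊃ h)) is O(not h ⊃ not q), and O(not h) is already established, so O(not q).
Yet premise 4 states O(q).
We now have both O(not q) and O(q) — q is simultaneously obligatory and forbidden, violating the D-axiom.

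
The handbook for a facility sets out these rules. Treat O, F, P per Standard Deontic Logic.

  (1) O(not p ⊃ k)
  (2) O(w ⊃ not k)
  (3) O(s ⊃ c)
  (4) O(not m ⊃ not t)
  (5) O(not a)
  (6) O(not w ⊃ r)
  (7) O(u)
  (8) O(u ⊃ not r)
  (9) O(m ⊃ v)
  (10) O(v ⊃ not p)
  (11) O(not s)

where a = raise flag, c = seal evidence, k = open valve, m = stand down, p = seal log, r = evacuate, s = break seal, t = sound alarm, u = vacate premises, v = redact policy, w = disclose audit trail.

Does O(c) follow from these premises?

No

Premise 3 is O(s ⊃ c), but O(s) is not derivable from the premises, so it does not yield O(c).
No other premise forces O(c). An ideal world satisfying every premise can still have c false, so O(c) is not derivable.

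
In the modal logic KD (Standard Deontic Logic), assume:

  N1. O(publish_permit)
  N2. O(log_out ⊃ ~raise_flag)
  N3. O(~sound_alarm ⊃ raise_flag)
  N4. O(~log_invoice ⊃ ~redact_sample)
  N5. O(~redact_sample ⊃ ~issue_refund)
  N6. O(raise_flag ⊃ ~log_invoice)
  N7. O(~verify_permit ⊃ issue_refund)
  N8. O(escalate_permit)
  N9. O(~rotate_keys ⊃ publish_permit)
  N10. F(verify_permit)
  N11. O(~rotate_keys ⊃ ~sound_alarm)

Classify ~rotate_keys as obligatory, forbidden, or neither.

F(verify_permit) at premise 10 means O(~verify_permit).
From O(~verify_permit) and premise 7, O(~verify_permit ⊃ issue_refund), we obtain O(issue_refund).
The contrapositive of premise 5 (O(~redact_sample ⊃ ~issue_refund)) is O(issue_refund ⊃ redact_sample), and O(issue_refund) is already established, so O(redact_sample).
Premise 4, O(~log_invoice ⊃ ~redact_sample), contraposes to O(redact_sample ⊃ log_invoice); with O(redact_sample) we get O(log_invoice).
The contrapositive of premise 6 (O(raise_flag ⊃ ~log_invoice)) is O(log_invoice ⊃ ~raise_flag), and O(log_invoice) is already established, so O(~raise_flag).
Premise 3, O(~sound_alarm ⊃ raise_flag), contraposes to O(~raise_flag ⊃ sound_alarm); with O(~raise_flag) we get O(sound_alarm).
Premise 11, O(~rotate_keys ⊃ ~sound_alarm), contraposes to O(sound_alarm ⊃ rotate_keys); with O(sound_alarm) we get O(rotate_keys).
Premises 1, 2, 8, 9 do not contribute to this derivation.
Thus O(rotate_keys), which is F(~rotate_keys): ~rotate_keys is forbidden.

Forbidden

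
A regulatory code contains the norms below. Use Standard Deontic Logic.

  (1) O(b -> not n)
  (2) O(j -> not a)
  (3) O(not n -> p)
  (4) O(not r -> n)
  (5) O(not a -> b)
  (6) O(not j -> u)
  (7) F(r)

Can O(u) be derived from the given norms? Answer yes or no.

Premise 7 is F(r), i.e. O(not r).
Applying K to premise 4 (O(not r -> n)) and O(not r) yields O(n).
The contrapositive of premise 1 (O(b -> not n)) is O(n -> not b), and O(n) is already established, so O(not b).
Premise 5, O(not a -> b), contraposes to O(not b -> a); with O(not b) we get O(a).
Premise 2, O(j -> not a), contraposes to O(a -> not j); with O(a) we get O(not j).
Applying K to premise 6 (O(not j -> u)) and O(not j) yields O(u).
Premise 3 does not contribute to this derivation.
So O(u) follows.

Yes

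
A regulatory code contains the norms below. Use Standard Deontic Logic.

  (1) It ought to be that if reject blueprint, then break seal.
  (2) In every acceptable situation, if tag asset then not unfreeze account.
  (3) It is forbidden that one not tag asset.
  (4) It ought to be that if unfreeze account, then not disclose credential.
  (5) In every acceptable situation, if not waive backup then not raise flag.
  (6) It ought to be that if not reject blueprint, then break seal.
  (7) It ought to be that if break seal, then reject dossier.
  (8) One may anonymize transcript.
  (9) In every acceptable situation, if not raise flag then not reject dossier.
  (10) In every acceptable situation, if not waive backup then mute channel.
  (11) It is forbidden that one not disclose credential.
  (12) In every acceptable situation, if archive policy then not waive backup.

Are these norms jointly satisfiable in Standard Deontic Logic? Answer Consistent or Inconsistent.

Premise 4 is O(unfreeze_account → ¬disclose_credential), but O(unfreeze_account) is not derivable from the premises, so it does not yield O(¬disclose_credential).
So O(¬disclose_credential) is not derivable, and the apparent clash with O(disclose_credential) does not arise.
A world satisfying every obligation exists (e.g. anonymize_transcript=false, archive_policy=false, break_seal=true, disclose_credential=true, mute_channel=false, raise_flag=true, reject_blueprint=false, reject_dossier=true, tag_asset=true, unfreeze_account=false, waive_backup=true); no atom is both obligatory and forbidden, so the set is consistent.

Consistent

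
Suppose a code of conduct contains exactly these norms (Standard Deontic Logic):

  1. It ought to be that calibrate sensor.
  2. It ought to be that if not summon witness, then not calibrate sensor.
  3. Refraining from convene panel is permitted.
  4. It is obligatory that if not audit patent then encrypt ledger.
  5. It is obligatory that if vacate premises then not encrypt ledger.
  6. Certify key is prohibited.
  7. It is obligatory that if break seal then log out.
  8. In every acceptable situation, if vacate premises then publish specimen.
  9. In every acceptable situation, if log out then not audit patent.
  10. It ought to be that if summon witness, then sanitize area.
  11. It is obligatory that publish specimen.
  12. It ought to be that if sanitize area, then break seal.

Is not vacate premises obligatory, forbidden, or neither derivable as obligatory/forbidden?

Obligatory

From premise 1 we have O(calibrate_sensor).
Premise 2 is O(¬summon_witness → ¬calibrate_sensor); contrapositively O(calibrate_sensor → summon_witness). Since O(calibrate_sensor) holds, K gives O(summon_witness).
Applying K to premise 10 (O(summon_witness → sanitize_area)) and O(summon_witness) yields O(sanitize_area).
With premise 12, O(sanitize_area → break_seal), the K-axiom yields O(break_seal).
Premise 7 is O(break_seal → log_out); since O(break_seal), deontic closure gives O(log_out).
From O(log_out) and premise 9, O(log_out → ¬audit_patent), we obtain O(¬audit_patent).
Applying K to premise 4 (O(¬audit_patent → encrypt_ledger)) and O(¬audit_patent) yields O(encrypt_ledger).
The contrapositive of premise 5 (O(vacate_premises → ¬encrypt_ledger)) is O(encrypt_ledger → ¬vacate_premises), and O(encrypt_ledger) is already established, so O(¬vacate_premises).
Premises 3, 6, 8, 11 do not contribute to this derivation.
Hence ¬vacate_premises is obligatory.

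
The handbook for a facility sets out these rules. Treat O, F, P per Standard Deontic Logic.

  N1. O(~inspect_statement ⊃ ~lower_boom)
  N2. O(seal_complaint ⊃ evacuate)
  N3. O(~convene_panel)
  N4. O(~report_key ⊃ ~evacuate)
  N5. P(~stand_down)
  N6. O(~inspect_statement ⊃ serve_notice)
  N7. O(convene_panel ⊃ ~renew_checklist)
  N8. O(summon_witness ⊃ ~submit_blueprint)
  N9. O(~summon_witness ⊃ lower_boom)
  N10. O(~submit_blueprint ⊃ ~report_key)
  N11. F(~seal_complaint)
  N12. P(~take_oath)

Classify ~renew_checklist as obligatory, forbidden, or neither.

Neither

Premise 7 is O(convene_panel ⊃ ~renew_checklist), but O(convene_panel) is not derivable from the premises, so it does not yield O(~renew_checklist).
No premise or chain of K-axiom applications forces O(~renew_checklist), and none forces O(renew_checklist). So ~renew_checklist is neither obligatory nor forbidden under these norms.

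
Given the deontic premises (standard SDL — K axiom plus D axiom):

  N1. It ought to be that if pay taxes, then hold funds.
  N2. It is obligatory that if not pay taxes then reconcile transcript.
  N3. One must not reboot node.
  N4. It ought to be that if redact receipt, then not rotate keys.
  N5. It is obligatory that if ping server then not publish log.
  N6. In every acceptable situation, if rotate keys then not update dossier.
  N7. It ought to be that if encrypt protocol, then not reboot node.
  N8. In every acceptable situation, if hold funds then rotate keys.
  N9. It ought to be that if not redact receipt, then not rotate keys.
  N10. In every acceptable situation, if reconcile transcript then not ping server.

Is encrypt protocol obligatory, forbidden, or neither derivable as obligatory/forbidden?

Neither

Premise 7 is O(encrypt_protocol → ¬reboot_node); even if O(¬reboot_node) held, inferring O(encrypt_protocol) would be affirming the consequent — invalid.
No premise or chain of K-axiom applications forces O(encrypt_protocol), and none forces O(¬encrypt_protocol). So encrypt_protocol is neither obligatory nor forbidden under these norms.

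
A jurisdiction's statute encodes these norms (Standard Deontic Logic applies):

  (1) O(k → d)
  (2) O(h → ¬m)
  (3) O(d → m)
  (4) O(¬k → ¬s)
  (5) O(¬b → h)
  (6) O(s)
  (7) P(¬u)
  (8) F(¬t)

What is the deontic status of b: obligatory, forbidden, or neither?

Obligatory

Premise 6 states O(s) outright.
Premise 4 is O(¬k → ¬s); contrapositively O(s → k). Since O(s) holds, K gives O(k).
Premise 1 is O(k → d); since O(k), deontic closure gives O(d).
Applying K to premise 3 (O(d → m)) and O(d) yields O(m).
The contrapositive of premise 2 (O(h → ¬m)) is O(m → ¬h), and O(m) is already established, so O(¬h).
Premise 5 is O(¬b → h); contrapositively O(¬h → b). Since O(¬h) holds, K gives O(b).
Premises 7, 8 do not contribute to this derivation.
Hence b is obligatory.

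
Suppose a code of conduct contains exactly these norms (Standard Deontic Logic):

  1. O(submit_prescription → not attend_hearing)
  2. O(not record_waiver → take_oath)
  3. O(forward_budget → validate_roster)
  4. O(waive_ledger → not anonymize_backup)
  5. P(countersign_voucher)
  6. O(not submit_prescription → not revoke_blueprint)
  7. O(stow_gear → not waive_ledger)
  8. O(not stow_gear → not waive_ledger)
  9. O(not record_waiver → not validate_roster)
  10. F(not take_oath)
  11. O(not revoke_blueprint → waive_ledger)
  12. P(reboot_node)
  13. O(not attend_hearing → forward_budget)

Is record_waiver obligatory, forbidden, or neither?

Obligatory

By case analysis on stow_gear: premise 7 gives O(stow_gear → not waive_ledger) and premise 8 gives O(not stow_gear → not waive_ledger), so O(not waive_ledger) either way.
Premise 11 is O(not revoke_blueprint → waive_ledger); contrapositively O(not waive_ledger → revoke_blueprint). Since O(not waive_ledger) holds, K gives O(revoke_blueprint).
The contrapositive of premise 6 (O(not submit_prescription → not revoke_blueprint)) is O(revoke_blueprint → submit_prescription), and O(revoke_blueprint) is already established, so O(submit_prescription).
From O(submit_prescription) and premise 1, O(submit_prescription → not attend_hearing), we obtain O(not attend_hearing).
From O(not attend_hearing) and premise 13, O(not attend_hearing → forward_budget), we obtain O(forward_budget).
Applying K to premise 3 (O(forward_budget → validate_roster)) and O(forward_budget) yields O(validate_roster).
Premise 9, O(not record_waiver → not validate_roster), contraposes to O(validate_roster → record_waiver); with O(validate_roster) we get O(record_waiver).
Premises 2, 4, 5, 10, 12 do not contribute to this derivation.
Hence record_waiver is obligatory.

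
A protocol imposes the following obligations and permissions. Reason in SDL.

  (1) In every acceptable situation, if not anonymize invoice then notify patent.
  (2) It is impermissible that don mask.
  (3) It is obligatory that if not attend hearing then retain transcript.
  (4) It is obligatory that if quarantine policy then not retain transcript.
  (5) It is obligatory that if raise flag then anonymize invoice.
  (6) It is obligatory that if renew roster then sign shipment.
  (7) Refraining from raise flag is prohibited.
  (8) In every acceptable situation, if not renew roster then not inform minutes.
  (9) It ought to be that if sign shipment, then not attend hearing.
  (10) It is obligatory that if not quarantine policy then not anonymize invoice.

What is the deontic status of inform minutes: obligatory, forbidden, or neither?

Premise 7, F(¬raise_flag), is equivalent to O(raise_flag).
From O(raise_flag) and premise 5, O(raise_flag → anonymize_invoice), we obtain O(anonymize_invoice).
Premise 10 is O(¬quarantine_policy → ¬anonymize_invoice); contrapositively O(anonymize_invoice → quarantine_policy). Since O(anonymize_invoice) holds, K gives O(quarantine_policy).
Applying K to premise 4 (O(quarantine_policy → ¬retain_transcript)) and O(quarantine_policy) yields O(¬retain_transcript).
Premise 3, O(¬attend_hearing → retain_transcript), contraposes to O(¬retain_transcript → attend_hearing); with O(¬retain_transcript) we get O(attend_hearing).
The contrapositive of premise 9 (O(sign_shipment → ¬attend_hearing)) is O(attend_hearing → ¬sign_shipment), and O(attend_hearing) is already established, so O(¬sign_shipment).
The contrapositive of premise 6 (O(renew_roster → sign_shipment)) is O(¬sign_shipment → ¬renew_roster), and O(¬sign_shipment) is already established, so O(¬renew_roster).
From O(¬renew_roster) and premise 8, O(¬renew_roster → ¬inform_minutes), we obtain O(¬inform_minutes).
Premises 1, 2 do not contribute to this derivation.
Thus O(¬inform_minutes), which is F(inform_minutes): inform_minutes is forbidden.

Forbidden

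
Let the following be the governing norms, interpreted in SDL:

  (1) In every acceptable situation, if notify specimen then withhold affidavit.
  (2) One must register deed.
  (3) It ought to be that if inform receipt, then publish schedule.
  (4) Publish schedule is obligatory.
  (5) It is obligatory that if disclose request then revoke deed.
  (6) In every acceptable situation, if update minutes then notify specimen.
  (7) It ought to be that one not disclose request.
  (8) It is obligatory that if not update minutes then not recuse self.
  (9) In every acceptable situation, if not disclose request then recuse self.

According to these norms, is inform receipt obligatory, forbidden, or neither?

Premise 3 is O(inform_receipt → publish_schedule); even if O(publish_schedule) held, inferring O(inform_receipt) would be affirming the consequent — invalid.
No premise or chain of K-axiom applications forces O(inform_receipt), and none forces O(¬inform_receipt). So inform_receipt is neither obligatory nor forbidden under these norms.

Neither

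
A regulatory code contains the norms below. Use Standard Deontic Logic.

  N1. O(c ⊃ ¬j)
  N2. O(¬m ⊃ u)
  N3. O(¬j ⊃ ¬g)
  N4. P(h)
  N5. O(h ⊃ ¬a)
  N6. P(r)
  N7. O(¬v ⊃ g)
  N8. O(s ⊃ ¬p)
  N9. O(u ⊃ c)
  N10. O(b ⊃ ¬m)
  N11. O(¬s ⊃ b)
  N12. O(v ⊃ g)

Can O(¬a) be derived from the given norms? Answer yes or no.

Premise 5 is O(h ⊃ ¬a), but O(h) is not derivable from the premises (the permission P(h) asserts only ¬O(¬h), not O(h)), so it does not yield O(¬a).
No other premise forces O(¬a). An ideal world satisfying every premise can still have ¬a false, so O(¬a) is not derivable.

No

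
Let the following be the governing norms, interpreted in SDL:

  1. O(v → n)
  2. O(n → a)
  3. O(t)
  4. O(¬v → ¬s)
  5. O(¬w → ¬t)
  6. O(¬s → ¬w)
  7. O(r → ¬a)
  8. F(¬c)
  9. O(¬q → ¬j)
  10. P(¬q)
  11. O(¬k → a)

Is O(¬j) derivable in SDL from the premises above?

No

Premise 9 is O(¬q → ¬j), but O(¬q) is not derivable from the premises (the permission P(¬q) asserts only ¬O(q), not O(¬q)), so it does not yield O(¬j).
No other premise forces O(¬j). An ideal world satisfying every premise can still have ¬j false, so O(¬j) is not derivable.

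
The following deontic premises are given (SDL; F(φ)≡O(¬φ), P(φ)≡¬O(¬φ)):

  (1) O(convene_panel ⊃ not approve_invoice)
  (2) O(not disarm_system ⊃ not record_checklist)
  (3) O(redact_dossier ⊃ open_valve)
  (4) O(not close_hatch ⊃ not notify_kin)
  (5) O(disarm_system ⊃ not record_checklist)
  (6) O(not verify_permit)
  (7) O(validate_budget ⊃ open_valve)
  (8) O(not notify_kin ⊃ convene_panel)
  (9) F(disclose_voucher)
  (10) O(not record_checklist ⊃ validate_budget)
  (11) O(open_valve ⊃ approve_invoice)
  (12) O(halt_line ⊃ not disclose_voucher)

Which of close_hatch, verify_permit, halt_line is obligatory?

By case analysis on disarm_system: premise 5 gives O(disarm_system ⊃ not record_checklist) and premise 2 gives O(not disarm_system ⊃ not record_checklist), so O(not record_checklist) either way.
With premise 10, O(not record_checklist ⊃ validate_budget), the K-axiom yields O(validate_budget).
With premise 7, O(validate_budget ⊃ open_valve), the K-axiom yields O(open_valve).
Premise 11 is O(open_valve ⊃ approve_invoice); since O(open_valve), deontic closure gives O(approve_invoice).
Premise 1, O(convene_panel ⊃ not approve_invoice), contraposes to O(approve_invoice ⊃ not convene_panel); with O(approve_invoice) we get O(not convene_panel).
Premise 8 is O(not notify_kin ⊃ convene_panel); contrapositively O(not convene_panel ⊃ notify_kin). Since O(not convene_panel) holds, K gives O(notify_kin).
Premise 4 is O(not close_hatch ⊃ not notify_kin); contrapositively O(notify_kin ⊃ close_hatch). Since O(notify_kin) holds, K gives O(close_hatch).
So O(close_hatch) holds — close_hatch is obligatory. None of the other listed options is made obligatory by any chain of premises.

close_hatch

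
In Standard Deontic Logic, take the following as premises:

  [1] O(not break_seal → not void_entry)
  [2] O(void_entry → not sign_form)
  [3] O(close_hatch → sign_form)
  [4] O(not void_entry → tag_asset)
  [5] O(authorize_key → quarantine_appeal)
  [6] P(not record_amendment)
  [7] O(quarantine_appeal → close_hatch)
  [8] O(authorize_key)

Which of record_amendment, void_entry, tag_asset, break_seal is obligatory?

Premise 8 states O(authorize_key) outright.
Premise 5 is O(authorize_key → quarantine_appeal); since O(authorize_key), deontic closure gives O(quarantine_appeal).
Premise 7 is O(quarantine_appeal → close_hatch); since O(quarantine_appeal), deontic closure gives O(close_hatch).
Premise 3 is O(close_hatch → sign_form); since O(close_hatch), deontic closure gives O(sign_form).
Premise 2, O(void_entry → not sign_form), contraposes to O(sign_form → not void_entry); with O(sign_form) we get O(not void_entry).
With premise 4, O(not void_entry → tag_asset), the K-axiom yields O(tag_asset).
So O(tag_asset) holds — tag_asset is obligatory. None of the other listed options is made obligatory by any chain of premises.

tag_asset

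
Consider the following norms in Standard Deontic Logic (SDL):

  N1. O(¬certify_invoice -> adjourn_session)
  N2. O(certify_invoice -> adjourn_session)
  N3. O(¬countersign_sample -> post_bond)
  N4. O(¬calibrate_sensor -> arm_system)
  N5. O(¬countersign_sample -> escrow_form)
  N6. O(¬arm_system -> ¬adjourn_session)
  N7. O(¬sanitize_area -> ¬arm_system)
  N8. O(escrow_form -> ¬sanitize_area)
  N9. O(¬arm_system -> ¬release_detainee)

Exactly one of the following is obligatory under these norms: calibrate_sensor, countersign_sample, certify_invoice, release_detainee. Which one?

Premises 2 and 1 are O(certify_invoice -> adjourn_session) and O(¬certify_invoice -> adjourn_session); every ideal world satisfies certify_invoice or ¬certify_invoice, so in either case adjourn_session holds — hence O(adjourn_session).
Premise 6, O(¬arm_system -> ¬adjourn_session), contraposes to O(adjourn_session -> arm_system); with O(adjourn_session) we get O(arm_system).
Premise 7, O(¬sanitize_area -> ¬arm_system), contraposes to O(arm_system -> sanitize_area); with O(arm_system) we get O(sanitize_area).
Premise 8 is O(escrow_form -> ¬sanitize_area); contrapositively O(sanitize_area -> ¬escrow_form). Since O(sanitize_area) holds, K gives O(¬escrow_form).
The contrapositive of premise 5 (O(¬countersign_sample -> escrow_form)) is O(¬escrow_form -> countersign_sample), and O(¬escrow_form) is already established, so O(countersign_sample).
So O(countersign_sample) holds — countersign_sample is obligatory. None of the other listed options is made obligatory by any chain of premises.

countersign_sample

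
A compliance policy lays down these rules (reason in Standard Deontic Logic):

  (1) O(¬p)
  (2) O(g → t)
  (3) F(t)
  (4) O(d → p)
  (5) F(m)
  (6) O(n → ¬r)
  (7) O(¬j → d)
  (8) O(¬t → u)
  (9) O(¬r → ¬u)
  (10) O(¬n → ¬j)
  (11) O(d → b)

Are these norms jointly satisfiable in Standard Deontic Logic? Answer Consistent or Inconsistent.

Premise 1 states O(¬p) outright.
Premise 4, O(d → p), contraposes to O(¬p → ¬d); with O(¬p) we get O(¬d).
Premise 7, O(¬j → d), contraposes to O(¬d → j); with O(¬d) we get O(j).
Premise 10 is O(¬n → ¬j); contrapositively O(j → n). Since O(j) holds, K gives O(n).
Premise 6 is O(n → ¬r); since O(n), deontic closure gives O(¬r).
With premise 9, O(¬r → ¬u), the K-axiom yields O(¬u).
Premise 8, O(¬t → u), contraposes to O(¬u → t); with O(¬u) we get O(t).
But premise 3, F(t), means O(¬t).
We now have both O(t) and O(¬t) — t is simultaneously obligatory and forbidden, violating the D-axiom.

Inconsistent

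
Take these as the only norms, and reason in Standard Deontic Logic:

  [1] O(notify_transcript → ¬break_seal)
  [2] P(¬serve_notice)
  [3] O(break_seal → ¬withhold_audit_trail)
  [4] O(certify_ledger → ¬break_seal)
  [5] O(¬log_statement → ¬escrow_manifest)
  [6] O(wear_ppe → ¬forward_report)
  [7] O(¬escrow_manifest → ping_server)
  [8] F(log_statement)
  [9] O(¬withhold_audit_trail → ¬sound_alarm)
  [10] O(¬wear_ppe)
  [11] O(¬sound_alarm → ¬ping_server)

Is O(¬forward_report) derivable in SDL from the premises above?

Premise 6 is O(wear_ppe → ¬forward_report), but O(wear_ppe) is not derivable from the premises, so it does not yield O(¬forward_report).
No other premise forces O(¬forward_report). An ideal world satisfying every premise can still have ¬forward_report false, so O(¬forward_report) is not derivable.

No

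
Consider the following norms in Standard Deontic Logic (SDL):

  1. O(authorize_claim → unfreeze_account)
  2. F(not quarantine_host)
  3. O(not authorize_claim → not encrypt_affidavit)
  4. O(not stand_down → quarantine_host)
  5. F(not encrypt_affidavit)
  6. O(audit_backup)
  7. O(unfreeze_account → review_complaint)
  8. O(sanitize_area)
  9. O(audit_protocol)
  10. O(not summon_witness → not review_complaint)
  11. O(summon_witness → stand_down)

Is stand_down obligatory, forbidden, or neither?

Obligatory

F(not encrypt_affidavit) at premise 5 means O(encrypt_affidavit).
Premise 3 is O(not authorize_claim → not encrypt_affidavit); contrapositively O(encrypt_affidavit → authorize_claim). Since O(encrypt_affidavit) holds, K gives O(authorize_claim).
From O(authorize_claim) and premise 1, O(authorize_claim → unfreeze_account), we obtain O(unfreeze_account).
With premise 7, O(unfreeze_account → review_complaint), the K-axiom yields O(review_complaint).
Premise 10 is O(not summon_witness → not review_complaint); contrapositively O(review_complaint → summon_witness). Since O(review_complaint) holds, K gives O(summon_witness).
Applying K to premise 11 (O(summon_witness → stand_down)) and O(summon_witness) yields O(stand_down).
Premises 2, 4, 6, 8, 9 do not contribute to this derivation.
Hence stand_down is obligatory.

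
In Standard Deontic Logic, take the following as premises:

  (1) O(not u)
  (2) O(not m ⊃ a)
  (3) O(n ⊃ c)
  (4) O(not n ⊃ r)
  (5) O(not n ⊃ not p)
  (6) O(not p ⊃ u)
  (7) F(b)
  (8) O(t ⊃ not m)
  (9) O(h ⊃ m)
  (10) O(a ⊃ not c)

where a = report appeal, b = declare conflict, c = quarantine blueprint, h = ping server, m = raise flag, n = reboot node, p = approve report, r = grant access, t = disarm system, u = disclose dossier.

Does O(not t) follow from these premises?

From premise 1 we have O(not u).
Premise 6 is O(not p ⊃ u); contrapositively O(not u ⊃ p). Since O(not u) holds, K gives O(p).
The contrapositive of premise 5 (O(not n ⊃ not p)) is O(p ⊃ n), and O(p) is already established, so O(n).
Premise 3 is O(n ⊃ c); since O(n), deontic closure gives O(c).
Premise 10 is O(a ⊃ not c); contrapositively O(c ⊃ not a). Since O(c) holds, K gives O(not a).
Premise 2, O(not m ⊃ a), contraposes to O(not a ⊃ m); with O(not a) we get O(m).
Premise 8, O(t ⊃ not m), contraposes to O(m ⊃ not t); with O(m) we get O(not t).
Premises 4, 7, 9 do not contribute to this derivation.
So O(not t) follows.

Yes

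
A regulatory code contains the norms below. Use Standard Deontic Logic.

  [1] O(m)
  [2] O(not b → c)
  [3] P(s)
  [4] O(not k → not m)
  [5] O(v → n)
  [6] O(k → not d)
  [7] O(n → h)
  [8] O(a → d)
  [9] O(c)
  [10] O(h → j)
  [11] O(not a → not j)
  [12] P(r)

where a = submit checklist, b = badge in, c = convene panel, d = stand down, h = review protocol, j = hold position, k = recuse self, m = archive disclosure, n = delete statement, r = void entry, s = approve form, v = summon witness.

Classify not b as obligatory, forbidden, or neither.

Neither

Premise 2 is O(not b → c); even if O(c) held, inferring O(not b) would be affirming the consequent — invalid.
No premise or chain of K-axiom applications forces O(not b), and none forces O(b). So not b is neither obligatory nor forbidden under these norms.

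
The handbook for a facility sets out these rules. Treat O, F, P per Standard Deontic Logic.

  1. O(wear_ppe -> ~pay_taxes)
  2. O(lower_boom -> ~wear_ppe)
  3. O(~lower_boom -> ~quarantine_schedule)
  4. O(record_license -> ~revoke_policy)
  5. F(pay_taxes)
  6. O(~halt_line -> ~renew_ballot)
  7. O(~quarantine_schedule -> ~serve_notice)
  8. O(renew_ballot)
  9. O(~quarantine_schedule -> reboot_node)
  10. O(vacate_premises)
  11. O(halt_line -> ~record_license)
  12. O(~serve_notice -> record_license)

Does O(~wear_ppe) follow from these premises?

Yes

Premise 8 states O(renew_ballot) outright.
Premise 6 is O(~halt_line -> ~renew_ballot); contrapositively O(renew_ballot -> halt_line). Since O(renew_ballot) holds, K gives O(halt_line).
Applying K to premise 11 (O(halt_line -> ~record_license)) and O(halt_line) yields O(~record_license).
The contrapositive of premise 12 (O(~serve_notice -> record_license)) is O(~record_license -> serve_notice), and O(~record_license) is already established, so O(serve_notice).
Premise 7, O(~quarantine_schedule -> ~serve_notice), contraposes to O(serve_notice -> quarantine_schedule); with O(serve_notice) we get O(quarantine_schedule).
The contrapositive of premise 3 (O(~lower_boom -> ~quarantine_schedule)) is O(quarantine_schedule -> lower_boom), and O(quarantine_schedule) is already established, so O(lower_boom).
With premise 2, O(lower_boom -> ~wear_ppe), the K-axiom yields O(~wear_ppe).
Premises 1, 4, 5, 9, 10 do not contribute to this derivation.
So O(~wear_ppe) follows.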